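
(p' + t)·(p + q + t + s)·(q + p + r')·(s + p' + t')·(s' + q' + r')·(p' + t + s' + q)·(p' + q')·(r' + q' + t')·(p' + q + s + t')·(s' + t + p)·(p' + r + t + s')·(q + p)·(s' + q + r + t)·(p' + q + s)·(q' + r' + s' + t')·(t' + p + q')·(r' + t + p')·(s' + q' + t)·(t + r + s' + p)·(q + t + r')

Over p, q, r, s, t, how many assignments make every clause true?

4

There are 2^5 = 32 truth assignments over (p, q, r, s, t).
Split on t. With t = 1, the clauses containing t are satisfied and t' drops from the rest; 2 of the 2^4 = 16 assignments to the other variables satisfy what remains.
With t = 0, by the same count on the reduced clause set, 2 assignments work.
(One model: p=F, q=T, r=F, s=F, t=F.)
Total: 2 + 2 = 4.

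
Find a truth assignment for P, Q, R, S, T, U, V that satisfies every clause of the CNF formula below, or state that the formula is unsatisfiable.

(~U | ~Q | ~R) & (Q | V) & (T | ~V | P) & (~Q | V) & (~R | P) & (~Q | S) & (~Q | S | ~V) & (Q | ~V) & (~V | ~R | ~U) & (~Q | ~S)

Case Q = 1:
The clause (V) is unit, so V = 1.
The clause (S) is unit, so S = 1.
But (~S) is also a unit clause — contradiction.
Undo Q and try Q = 0.
The clause (V) is unit, so V = 1.
But (~V) is also a unit clause — contradiction.
Both values of Q lead to a conflict.

UNSATISFIABLE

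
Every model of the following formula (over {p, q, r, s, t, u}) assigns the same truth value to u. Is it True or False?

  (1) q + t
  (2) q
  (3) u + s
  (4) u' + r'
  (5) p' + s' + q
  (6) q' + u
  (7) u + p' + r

True

Suppose u = 0.
From the singleton clause (q), q = 1.
That conflicts with the unit clause (q').
So every satisfying assignment has u = True.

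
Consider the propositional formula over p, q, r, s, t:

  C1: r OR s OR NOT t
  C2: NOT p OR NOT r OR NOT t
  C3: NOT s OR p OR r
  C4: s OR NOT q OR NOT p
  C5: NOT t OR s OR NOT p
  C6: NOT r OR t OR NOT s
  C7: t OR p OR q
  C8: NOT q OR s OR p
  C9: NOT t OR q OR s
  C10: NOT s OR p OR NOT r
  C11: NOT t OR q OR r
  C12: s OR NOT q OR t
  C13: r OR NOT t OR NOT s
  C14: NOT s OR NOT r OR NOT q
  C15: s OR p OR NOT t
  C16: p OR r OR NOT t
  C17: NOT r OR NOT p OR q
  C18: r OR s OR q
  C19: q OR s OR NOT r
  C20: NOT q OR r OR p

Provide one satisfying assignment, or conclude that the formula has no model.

Suppose r = false.
Suppose s = true.
(p) alone gives p = true.
(NOT t) alone gives t = false.
Every clause is now satisfied; q is unconstrained.

p=true; q=false; r=false; s=true; t=false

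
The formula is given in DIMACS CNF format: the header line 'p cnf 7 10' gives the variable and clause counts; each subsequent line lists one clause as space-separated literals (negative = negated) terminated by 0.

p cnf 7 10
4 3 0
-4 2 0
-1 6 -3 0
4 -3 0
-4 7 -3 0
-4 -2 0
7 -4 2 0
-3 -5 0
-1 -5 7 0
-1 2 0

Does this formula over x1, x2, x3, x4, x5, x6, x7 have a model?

Branch on x4: set x4 = True.
From the singleton clause (x2), x2 = True.
But (¬x2) is also a unit clause — contradiction.
Backtrack on x4: now try x4 = False.
From the singleton clause (x3), x3 = True.
But (¬x3) is also a unit clause — contradiction.
Either choice for x4 ends in contradiction.
No assignment satisfies every clause.

No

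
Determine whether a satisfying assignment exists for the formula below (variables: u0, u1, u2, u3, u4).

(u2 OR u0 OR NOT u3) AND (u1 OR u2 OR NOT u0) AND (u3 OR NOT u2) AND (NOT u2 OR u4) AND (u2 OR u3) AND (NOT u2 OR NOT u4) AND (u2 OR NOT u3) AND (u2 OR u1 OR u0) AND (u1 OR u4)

Branch on u3: set u3 = true.
(u2) alone gives u2 = true.
(u4) alone gives u4 = true.
That conflicts with the unit clause (NOT u4).
So u3 must be the other value — set u3 = false.
(NOT u2) alone gives u2 = false.
That conflicts with the unit clause (u2).
Neither u3 = true nor u3 = false works.
No assignment satisfies every clause.

Unsatisfiable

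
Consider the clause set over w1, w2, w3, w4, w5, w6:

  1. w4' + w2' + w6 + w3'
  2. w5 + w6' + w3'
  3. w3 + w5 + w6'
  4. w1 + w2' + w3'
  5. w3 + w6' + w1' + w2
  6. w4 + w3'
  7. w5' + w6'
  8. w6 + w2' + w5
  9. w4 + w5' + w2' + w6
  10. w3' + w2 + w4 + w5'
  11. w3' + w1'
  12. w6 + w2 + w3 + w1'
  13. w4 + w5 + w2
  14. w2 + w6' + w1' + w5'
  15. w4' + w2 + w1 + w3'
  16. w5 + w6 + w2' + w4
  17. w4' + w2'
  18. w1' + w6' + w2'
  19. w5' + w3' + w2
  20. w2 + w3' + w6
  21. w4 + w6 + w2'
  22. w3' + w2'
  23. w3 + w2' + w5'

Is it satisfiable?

Yes

Try w4 = 1.
(w2') alone gives w2 = 0.
Try w5 = 0.
Try w6 = 0.
(w3') alone gives w3 = 0.
(w1') alone gives w1 = 0.
This assignment satisfies each clause.
A satisfying assignment: w1 ↦ 0,  w2 ↦ 0,  w3 ↦ 0,  w4 ↦ 1,  w5 ↦ 0,  w6 ↦ 0.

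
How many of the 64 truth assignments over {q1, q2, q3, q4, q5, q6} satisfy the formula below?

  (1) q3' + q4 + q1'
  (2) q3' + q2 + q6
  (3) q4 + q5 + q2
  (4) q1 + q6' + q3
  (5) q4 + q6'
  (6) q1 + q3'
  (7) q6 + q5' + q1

20

There are 2^6 = 64 truth assignments over (q1, q2, q3, q4, q5, q6).
Split on q4. With q4 = 1, the clauses containing q4 are satisfied and q4' drops from the rest; 16 of the 2^5 = 32 assignments to the other variables satisfy what remains.
With q4 = 0, by the same count on the reduced clause set, 4 assignments work.
Total: 16 + 4 = 20.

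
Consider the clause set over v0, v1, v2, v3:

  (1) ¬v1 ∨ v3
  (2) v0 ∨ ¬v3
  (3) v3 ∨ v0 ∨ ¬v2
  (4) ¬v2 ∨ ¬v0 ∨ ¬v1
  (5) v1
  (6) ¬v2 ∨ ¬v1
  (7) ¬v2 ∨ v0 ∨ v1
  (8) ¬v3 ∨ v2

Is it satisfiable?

From the singleton clause (v1), v1 = True.
From the singleton clause (v3), v3 = True.
From the singleton clause (v0), v0 = True.
From the singleton clause (¬v2), v2 = False.
But (v2) is also a unit clause — contradiction.
No assignment satisfies every clause.

No, unsatisfiable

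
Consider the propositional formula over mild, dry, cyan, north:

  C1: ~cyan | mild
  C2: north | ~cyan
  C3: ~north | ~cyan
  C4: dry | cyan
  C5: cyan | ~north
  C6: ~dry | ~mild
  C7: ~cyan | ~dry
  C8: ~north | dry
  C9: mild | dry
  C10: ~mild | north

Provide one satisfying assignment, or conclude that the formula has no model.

mild: 0,  dry: 1,  cyan: 0,  north: 0

Branch on cyan: set cyan = 0.
The clause (dry) is unit, so dry = 1.
The clause (~north) is unit, so north = 0.
The clause (~mild) is unit, so mild = 0.
This assignment satisfies each clause.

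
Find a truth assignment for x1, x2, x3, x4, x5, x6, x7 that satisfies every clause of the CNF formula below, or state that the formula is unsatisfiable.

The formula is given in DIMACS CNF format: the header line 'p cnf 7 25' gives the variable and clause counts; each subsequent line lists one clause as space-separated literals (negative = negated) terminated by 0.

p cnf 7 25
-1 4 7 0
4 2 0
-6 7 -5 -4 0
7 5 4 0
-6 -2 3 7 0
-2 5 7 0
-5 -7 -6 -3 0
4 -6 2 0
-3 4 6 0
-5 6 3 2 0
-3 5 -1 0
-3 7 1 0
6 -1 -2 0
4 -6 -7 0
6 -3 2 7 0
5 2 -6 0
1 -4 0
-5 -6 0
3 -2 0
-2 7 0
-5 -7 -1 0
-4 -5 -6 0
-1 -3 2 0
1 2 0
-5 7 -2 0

Suppose x4 = True.
Unit clause (x1) forces x1 = True.
Suppose x3 = False.
Unit clause (¬x2) forces x2 = False.
Suppose x5 = False.
Unit clause (¬x6) forces x6 = False.
Every clause is now satisfied; x7 is unconstrained.

x1: True,  x2: False,  x3: False,  x4: True,  x5: False,  x6: False,  x7: True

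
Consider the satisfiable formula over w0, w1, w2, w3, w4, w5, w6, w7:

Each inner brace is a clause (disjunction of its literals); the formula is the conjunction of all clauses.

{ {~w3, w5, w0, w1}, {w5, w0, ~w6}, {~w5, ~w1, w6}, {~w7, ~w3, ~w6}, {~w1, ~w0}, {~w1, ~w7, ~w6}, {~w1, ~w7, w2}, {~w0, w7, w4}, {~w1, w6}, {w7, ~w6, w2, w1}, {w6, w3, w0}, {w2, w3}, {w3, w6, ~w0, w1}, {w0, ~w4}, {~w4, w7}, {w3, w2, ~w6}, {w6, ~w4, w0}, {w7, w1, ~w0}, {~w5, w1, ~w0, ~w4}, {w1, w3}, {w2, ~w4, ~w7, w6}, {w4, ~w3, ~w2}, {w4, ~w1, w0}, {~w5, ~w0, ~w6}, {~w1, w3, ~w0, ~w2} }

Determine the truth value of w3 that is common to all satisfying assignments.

Suppose w3 = 0.
From the singleton clause (w2), w2 = 1.
From the singleton clause (w1), w1 = 1.
From the singleton clause (~w0), w0 = 0.
From the singleton clause (w6), w6 = 1.
From the singleton clause (w5), w5 = 1.
From the singleton clause (~w7), w7 = 0.
From the singleton clause (~w4), w4 = 0.
Now (w4) is unsatisfied and unit — conflict.
So every satisfying assignment has w3 = True.

True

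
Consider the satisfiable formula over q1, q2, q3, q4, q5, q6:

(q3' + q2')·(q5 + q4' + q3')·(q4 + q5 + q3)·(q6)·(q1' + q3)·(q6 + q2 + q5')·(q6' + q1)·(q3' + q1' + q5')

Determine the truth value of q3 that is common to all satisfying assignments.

Suppose q3 = 0.
(q6) alone gives q6 = 1.
(q1') alone gives q1 = 0.
Now (q1) is unsatisfied and unit — conflict.
So every satisfying assignment has q3 = True.

True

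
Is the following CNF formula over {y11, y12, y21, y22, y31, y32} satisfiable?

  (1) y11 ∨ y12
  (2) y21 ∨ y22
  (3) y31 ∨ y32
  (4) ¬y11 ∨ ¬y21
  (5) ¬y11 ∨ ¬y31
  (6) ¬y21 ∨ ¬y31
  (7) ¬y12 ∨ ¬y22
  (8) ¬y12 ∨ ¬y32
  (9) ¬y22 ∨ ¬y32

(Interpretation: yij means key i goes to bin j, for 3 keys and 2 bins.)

Try y11 = True.
Unit clause (¬y21) forces y21 = False.
Unit clause (y22) forces y22 = True.
Unit clause (¬y31) forces y31 = False.
Unit clause (y32) forces y32 = True.
But (¬y32) is also a unit clause — contradiction.
That branch fails; take y11 = False instead.
Unit clause (y12) forces y12 = True.
Unit clause (¬y22) forces y22 = False.
Unit clause (y21) forces y21 = True.
Unit clause (¬y31) forces y31 = False.
Unit clause (y32) forces y32 = True.
But (¬y32) is also a unit clause — contradiction.
Both values of y11 lead to a conflict.
No assignment satisfies every clause.

No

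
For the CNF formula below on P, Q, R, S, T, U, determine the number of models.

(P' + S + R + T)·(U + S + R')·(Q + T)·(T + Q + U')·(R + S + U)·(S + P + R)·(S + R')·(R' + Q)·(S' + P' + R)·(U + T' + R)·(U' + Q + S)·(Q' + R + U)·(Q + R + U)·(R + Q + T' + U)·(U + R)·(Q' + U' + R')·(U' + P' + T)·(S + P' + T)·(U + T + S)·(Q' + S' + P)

4

There are 2^6 = 64 truth assignments over (P, Q, R, S, T, U).
Split on U. With U = 1, the clauses containing U are satisfied and U' drops from the rest; 2 of the 2^5 = 32 assignments to the other variables satisfy what remains.
With U = 0, by the same count on the reduced clause set, 2 assignments work.
(One model: P=F, Q=F, R=F, S=T, T=T, U=T.)
Total: 2 + 2 = 4.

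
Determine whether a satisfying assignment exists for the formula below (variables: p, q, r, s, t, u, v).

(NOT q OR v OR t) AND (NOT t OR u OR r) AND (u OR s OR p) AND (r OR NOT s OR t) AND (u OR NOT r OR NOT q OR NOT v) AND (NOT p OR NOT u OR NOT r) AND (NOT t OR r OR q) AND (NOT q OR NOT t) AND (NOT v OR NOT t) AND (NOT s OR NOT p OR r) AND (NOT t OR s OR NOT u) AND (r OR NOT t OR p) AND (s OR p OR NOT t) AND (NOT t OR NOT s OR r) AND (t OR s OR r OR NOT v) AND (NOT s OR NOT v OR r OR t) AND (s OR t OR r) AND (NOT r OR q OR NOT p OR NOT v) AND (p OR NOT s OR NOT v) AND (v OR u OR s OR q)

Yes

Branch on q: set q = false.
Branch on t: set t = true.
(r) alone gives r = true.
(NOT v) alone gives v = false.
Branch on p: set p = false.
(s) alone gives s = true.
Every clause is now satisfied; u is unconstrained.
A satisfying assignment: p: false,  q: false,  r: true,  s: true,  t: true,  u: true,  v: false.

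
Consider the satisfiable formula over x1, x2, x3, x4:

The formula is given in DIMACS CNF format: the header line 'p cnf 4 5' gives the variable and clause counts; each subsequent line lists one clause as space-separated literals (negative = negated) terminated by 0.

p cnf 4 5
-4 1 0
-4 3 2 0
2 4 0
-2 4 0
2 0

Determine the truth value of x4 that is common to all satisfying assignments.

True

Suppose x4 = False.
Unit clause (x2) forces x2 = True.
But (¬x2) is also a unit clause — contradiction.
So every satisfying assignment has x4 = True.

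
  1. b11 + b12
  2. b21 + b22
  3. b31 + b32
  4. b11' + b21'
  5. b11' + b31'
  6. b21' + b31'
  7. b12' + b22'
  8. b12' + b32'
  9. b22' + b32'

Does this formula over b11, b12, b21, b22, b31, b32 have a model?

Case b11 = 1:
(b21') alone gives b21 = 0.
(b22) alone gives b22 = 1.
(b31') alone gives b31 = 0.
(b32) alone gives b32 = 1.
That conflicts with the unit clause (b32').
That branch fails; take b11 = 0 instead.
(b12) alone gives b12 = 1.
(b22') alone gives b22 = 0.
(b21) alone gives b21 = 1.
(b31') alone gives b31 = 0.
(b32) alone gives b32 = 1.
That conflicts with the unit clause (b32').
Neither b11 = 1 nor b11 = 0 works.
No assignment satisfies every clause.

No, unsatisfiable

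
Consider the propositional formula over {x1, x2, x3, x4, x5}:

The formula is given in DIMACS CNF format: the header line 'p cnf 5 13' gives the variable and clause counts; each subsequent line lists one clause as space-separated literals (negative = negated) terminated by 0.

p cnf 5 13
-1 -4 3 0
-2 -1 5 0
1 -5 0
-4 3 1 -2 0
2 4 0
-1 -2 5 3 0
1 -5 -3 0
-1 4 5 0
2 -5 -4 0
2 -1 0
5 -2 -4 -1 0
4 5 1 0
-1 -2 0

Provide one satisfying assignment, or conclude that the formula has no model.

x1=False, x2=False, x3=False, x4=True, x5=False

Case x1 = False:
The clause (¬x5) is unit, so x5 = False.
The clause (x4) is unit, so x4 = True.
Case x3 = False:
The clause (¬x2) is unit, so x2 = False.
This assignment satisfies each clause.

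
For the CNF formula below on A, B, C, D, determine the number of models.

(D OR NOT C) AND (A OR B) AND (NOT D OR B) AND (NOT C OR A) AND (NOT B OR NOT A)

There are 2^4 = 16 truth assignments over (A, B, C, D).
Split on A. With A = true, the clauses containing A are satisfied and NOT A drops from the rest; 1 of the 2^3 = 8 assignments to the other variables satisfy what remains.
With A = false, by the same count on the reduced clause set, 2 assignments work.
Total: 1 + 2 = 3.

3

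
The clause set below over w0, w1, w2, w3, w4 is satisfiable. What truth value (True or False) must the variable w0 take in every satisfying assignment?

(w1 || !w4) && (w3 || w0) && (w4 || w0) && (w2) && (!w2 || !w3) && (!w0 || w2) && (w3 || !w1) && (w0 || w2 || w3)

Suppose w0 = false.
(w3) alone gives w3 = true.
(w4) alone gives w4 = true.
(w1) alone gives w1 = true.
(w2) alone gives w2 = true.
That conflicts with the unit clause (!w2).
So every satisfying assignment has w0 = True.

True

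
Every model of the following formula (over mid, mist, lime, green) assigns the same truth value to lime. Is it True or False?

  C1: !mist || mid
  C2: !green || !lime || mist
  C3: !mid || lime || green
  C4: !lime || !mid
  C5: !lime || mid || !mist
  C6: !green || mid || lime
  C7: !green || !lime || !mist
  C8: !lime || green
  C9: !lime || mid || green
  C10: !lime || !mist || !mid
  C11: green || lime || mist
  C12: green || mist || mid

False

Suppose lime = true.
(!mid) alone gives mid = false.
(!mist) alone gives mist = false.
(!green) alone gives green = false.
That conflicts with the unit clause (green).
So every satisfying assignment has lime = False.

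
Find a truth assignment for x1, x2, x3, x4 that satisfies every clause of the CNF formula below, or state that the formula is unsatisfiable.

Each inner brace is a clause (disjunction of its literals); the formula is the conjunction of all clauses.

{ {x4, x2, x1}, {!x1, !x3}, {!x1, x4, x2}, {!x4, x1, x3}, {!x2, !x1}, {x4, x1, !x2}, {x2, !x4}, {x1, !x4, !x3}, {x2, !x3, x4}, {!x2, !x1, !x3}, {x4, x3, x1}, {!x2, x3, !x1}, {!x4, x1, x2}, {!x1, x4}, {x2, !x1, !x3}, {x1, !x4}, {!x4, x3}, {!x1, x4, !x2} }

Suppose x1 = false.
From the singleton clause (!x4), x4 = false.
From the singleton clause (x2), x2 = true.
That conflicts with the unit clause (!x2).
Undo x1 and try x1 = true.
From the singleton clause (!x3), x3 = false.
From the singleton clause (!x2), x2 = false.
From the singleton clause (x4), x4 = true.
That conflicts with the unit clause (!x4).
Neither x1 = true nor x1 = false works.

UNSATISFIABLE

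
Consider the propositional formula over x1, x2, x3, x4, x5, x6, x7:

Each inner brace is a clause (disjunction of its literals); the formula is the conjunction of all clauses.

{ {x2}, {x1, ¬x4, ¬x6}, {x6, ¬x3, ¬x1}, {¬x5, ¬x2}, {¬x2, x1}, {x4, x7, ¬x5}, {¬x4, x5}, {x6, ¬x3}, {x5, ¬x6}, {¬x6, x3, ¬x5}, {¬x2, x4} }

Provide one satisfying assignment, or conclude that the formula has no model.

Unit clause (x2) forces x2 = True.
Unit clause (¬x5) forces x5 = False.
Unit clause (x1) forces x1 = True.
Unit clause (¬x4) forces x4 = False.
Now (x4) is unsatisfied and unit — conflict.

UNSATISFIABLE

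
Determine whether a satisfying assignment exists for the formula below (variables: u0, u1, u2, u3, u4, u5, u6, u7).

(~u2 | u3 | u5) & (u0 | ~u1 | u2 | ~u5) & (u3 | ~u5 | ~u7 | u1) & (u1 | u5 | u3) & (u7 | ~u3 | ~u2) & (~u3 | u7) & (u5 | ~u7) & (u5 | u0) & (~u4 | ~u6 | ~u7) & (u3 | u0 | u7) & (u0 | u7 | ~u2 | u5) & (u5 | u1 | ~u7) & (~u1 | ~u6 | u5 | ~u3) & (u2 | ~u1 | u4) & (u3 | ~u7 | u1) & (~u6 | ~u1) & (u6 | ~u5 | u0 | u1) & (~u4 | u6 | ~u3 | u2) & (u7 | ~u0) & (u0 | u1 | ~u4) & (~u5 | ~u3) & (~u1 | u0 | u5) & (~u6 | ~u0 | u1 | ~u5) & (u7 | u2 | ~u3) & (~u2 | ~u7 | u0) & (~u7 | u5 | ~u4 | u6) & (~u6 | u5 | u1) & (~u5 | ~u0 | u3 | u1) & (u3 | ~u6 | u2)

Yes

Suppose u3 = 0.
Suppose u2 = 0.
Unit clause (~u6) forces u6 = 0.
Suppose u1 = 1.
Unit clause (u4) forces u4 = 1.
Suppose u0 = 1.
Unit clause (u7) forces u7 = 1.
Unit clause (u5) forces u5 = 1.
All clauses are satisfied.
A satisfying assignment: u0: 1,  u1: 1,  u2: 0,  u3: 0,  u4: 1,  u5: 1,  u6: 0,  u7: 1.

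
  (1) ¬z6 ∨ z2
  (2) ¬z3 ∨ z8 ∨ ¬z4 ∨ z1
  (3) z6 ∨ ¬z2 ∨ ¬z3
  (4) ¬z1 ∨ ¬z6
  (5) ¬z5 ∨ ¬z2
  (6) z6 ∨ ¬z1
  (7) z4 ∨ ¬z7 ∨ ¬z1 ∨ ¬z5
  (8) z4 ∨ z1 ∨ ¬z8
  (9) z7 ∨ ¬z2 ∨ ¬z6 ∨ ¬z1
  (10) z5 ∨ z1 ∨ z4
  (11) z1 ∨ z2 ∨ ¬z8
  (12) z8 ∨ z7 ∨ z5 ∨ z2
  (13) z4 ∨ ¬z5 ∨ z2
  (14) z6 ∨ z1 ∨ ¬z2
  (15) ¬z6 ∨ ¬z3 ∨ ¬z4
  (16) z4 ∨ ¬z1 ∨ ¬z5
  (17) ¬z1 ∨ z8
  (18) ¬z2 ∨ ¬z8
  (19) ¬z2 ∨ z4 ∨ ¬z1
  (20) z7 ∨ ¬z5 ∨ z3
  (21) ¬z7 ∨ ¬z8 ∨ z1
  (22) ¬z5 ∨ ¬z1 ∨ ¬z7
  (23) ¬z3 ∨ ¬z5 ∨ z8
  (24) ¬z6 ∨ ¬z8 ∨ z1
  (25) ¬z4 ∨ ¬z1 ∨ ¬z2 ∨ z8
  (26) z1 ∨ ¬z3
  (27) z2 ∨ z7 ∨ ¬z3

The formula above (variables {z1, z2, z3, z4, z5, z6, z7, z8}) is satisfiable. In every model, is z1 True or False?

False

Suppose z1 = True.
Unit clause (¬z6) forces z6 = False.
But (z6) is also a unit clause — contradiction.
So every satisfying assignment has z1 = False.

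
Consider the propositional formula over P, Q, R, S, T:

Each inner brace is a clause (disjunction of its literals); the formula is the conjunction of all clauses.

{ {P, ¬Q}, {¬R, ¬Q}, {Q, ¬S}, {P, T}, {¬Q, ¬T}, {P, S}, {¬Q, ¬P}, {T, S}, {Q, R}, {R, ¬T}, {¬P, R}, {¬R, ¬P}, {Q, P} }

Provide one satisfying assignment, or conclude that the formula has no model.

UNSATISFIABLE

Try P = True.
From the singleton clause (¬Q), Q = False.
From the singleton clause (¬S), S = False.
From the singleton clause (T), T = True.
From the singleton clause (R), R = True.
That conflicts with the unit clause (¬R).
Undo P and try P = False.
From the singleton clause (¬Q), Q = False.
That conflicts with the unit clause (Q).
Neither P = True nor P = False works.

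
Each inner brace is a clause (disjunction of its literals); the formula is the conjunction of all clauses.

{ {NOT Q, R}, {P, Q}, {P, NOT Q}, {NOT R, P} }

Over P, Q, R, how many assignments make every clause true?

3

There are 2^3 = 8 truth assignments over (P, Q, R).
Check each against the 4 clauses (columns in the order P, Q, R):
  F F F  ✗ fails (P OR Q)
  F F T  ✗ fails (P OR Q)
  F T F  ✗ fails (NOT Q OR R)
  F T T  ✗ fails (P OR NOT Q)
  T F F  ✓ satisfies all
  T F T  ✓ satisfies all
  T T F  ✗ fails (NOT Q OR R)
  T T T  ✓ satisfies all
3 of the 8 rows are models.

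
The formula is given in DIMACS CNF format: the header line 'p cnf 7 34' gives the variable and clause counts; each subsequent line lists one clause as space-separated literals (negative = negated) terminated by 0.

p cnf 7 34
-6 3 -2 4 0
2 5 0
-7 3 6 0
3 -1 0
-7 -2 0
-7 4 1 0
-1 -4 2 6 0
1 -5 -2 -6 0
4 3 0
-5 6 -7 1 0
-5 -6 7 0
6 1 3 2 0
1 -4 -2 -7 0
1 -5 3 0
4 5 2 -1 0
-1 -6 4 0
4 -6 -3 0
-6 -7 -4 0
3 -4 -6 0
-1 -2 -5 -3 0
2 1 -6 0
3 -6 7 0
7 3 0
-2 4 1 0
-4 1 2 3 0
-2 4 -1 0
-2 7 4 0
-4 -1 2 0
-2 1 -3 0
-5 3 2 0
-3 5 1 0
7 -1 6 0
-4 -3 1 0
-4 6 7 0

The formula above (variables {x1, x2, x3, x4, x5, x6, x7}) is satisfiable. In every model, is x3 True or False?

Suppose x3 = False.
Unit clause (¬x1) forces x1 = False.
Unit clause (x4) forces x4 = True.
Unit clause (¬x5) forces x5 = False.
Unit clause (x2) forces x2 = True.
Unit clause (¬x7) forces x7 = False.
But (x7) is also a unit clause — contradiction.
So every satisfying assignment has x3 = True.

True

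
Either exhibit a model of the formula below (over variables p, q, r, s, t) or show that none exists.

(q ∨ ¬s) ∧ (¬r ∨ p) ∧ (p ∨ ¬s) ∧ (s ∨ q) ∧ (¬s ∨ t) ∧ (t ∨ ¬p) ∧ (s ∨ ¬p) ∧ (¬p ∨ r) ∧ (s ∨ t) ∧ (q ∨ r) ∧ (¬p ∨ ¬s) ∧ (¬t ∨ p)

Case q = True:
Case r = False:
The clause (¬p) is unit, so p = False.
The clause (¬s) is unit, so s = False.
The clause (t) is unit, so t = True.
Now (¬t) is unsatisfied and unit — conflict.
That branch fails; take r = True instead.
The clause (p) is unit, so p = True.
The clause (t) is unit, so t = True.
The clause (s) is unit, so s = True.
Now (¬s) is unsatisfied and unit — conflict.
Neither r = True nor r = False works.
That branch fails; take q = False instead.
The clause (¬s) is unit, so s = False.
Now (s) is unsatisfied and unit — conflict.
Neither q = True nor q = False works.

UNSATISFIABLE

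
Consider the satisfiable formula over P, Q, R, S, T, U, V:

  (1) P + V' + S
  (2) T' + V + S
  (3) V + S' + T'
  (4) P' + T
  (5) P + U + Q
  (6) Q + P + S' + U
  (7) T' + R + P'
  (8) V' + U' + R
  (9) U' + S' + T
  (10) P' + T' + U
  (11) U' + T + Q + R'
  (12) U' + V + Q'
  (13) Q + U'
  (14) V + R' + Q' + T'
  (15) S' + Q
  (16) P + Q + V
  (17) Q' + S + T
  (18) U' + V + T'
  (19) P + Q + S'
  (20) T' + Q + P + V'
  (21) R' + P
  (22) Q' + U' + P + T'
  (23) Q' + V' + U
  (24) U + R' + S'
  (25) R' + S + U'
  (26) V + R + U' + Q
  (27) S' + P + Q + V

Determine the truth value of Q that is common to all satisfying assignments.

Suppose Q = 0.
(U') alone gives U = 0.
(P) alone gives P = 1.
(T) alone gives T = 1.
Now (T') is unsatisfied and unit — conflict.
So every satisfying assignment has Q = True.

True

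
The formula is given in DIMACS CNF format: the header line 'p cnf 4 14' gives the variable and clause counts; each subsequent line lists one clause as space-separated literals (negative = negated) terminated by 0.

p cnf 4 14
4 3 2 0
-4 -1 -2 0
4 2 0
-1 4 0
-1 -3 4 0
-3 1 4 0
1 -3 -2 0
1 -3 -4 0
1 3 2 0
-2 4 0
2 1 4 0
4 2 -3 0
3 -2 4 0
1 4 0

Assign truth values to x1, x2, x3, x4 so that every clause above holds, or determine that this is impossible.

Case x4 = True:
Case x1 = False:
From the singleton clause (¬x3), x3 = False.
From the singleton clause (x2), x2 = True.
This assignment satisfies each clause.

x1: False; x2: True; x3: False; x4: True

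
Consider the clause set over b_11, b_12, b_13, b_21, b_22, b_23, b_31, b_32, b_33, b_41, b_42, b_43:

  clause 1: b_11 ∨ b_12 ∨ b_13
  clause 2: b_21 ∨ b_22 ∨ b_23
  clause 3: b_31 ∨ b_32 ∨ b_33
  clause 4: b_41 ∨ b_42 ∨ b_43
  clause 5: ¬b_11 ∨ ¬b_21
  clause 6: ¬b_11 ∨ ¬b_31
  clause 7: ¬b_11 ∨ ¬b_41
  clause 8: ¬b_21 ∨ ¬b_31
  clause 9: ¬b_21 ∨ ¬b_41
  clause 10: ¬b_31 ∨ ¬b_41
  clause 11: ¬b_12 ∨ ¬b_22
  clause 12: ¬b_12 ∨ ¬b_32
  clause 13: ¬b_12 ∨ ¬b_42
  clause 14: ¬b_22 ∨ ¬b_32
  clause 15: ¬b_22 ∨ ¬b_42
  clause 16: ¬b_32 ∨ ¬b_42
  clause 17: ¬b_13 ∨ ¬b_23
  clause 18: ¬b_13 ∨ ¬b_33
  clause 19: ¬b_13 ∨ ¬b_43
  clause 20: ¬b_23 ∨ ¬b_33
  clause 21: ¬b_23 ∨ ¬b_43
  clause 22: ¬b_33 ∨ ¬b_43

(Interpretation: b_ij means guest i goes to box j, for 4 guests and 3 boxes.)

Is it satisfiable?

No, unsatisfiable

Case b_11 = False:
Case b_12 = True:
The clause (¬b_22) is unit, so b_22 = False.
The clause (¬b_32) is unit, so b_32 = False.
The clause (¬b_42) is unit, so b_42 = False.
Case b_21 = True:
The clause (¬b_31) is unit, so b_31 = False.
The clause (b_33) is unit, so b_33 = True.
The clause (¬b_41) is unit, so b_41 = False.
The clause (b_43) is unit, so b_43 = True.
Now (¬b_43) is unsatisfied and unit — conflict.
So b_21 must be the other value — set b_21 = False.
The clause (b_23) is unit, so b_23 = True.
The clause (¬b_13) is unit, so b_13 = False.
The clause (¬b_33) is unit, so b_33 = False.
The clause (b_31) is unit, so b_31 = True.
The clause (¬b_41) is unit, so b_41 = False.
The clause (b_43) is unit, so b_43 = True.
Now (¬b_43) is unsatisfied and unit — conflict.
Both values of b_21 lead to a conflict.
So b_12 must be the other value — set b_12 = False.
The clause (b_13) is unit, so b_13 = True.
The clause (¬b_23) is unit, so b_23 = False.
The clause (¬b_33) is unit, so b_33 = False.
The clause (¬b_43) is unit, so b_43 = False.
Case b_21 = True:
The clause (¬b_31) is unit, so b_31 = False.
The clause (b_32) is unit, so b_32 = True.
The clause (¬b_41) is unit, so b_41 = False.
The clause (b_42) is unit, so b_42 = True.
Now (¬b_42) is unsatisfied and unit — conflict.
So b_21 must be the other value — set b_21 = False.
The clause (b_22) is unit, so b_22 = True.
The clause (¬b_32) is unit, so b_32 = False.
The clause (b_31) is unit, so b_31 = True.
The clause (¬b_41) is unit, so b_41 = False.
The clause (b_42) is unit, so b_42 = True.
Now (¬b_42) is unsatisfied and unit — conflict.
Both values of b_21 lead to a conflict.
Both values of b_12 lead to a conflict.
So b_11 must be the other value — set b_11 = True.
The clause (¬b_21) is unit, so b_21 = False.
The clause (¬b_31) is unit, so b_31 = False.
The clause (¬b_41) is unit, so b_41 = False.
Case b_22 = True:
The clause (¬b_12) is unit, so b_12 = False.
The clause (¬b_32) is unit, so b_32 = False.
The clause (b_33) is unit, so b_33 = True.
The clause (¬b_42) is unit, so b_42 = False.
The clause (b_43) is unit, so b_43 = True.
Now (¬b_43) is unsatisfied and unit — conflict.
So b_22 must be the other value — set b_22 = False.
The clause (b_23) is unit, so b_23 = True.
The clause (¬b_13) is unit, so b_13 = False.
The clause (¬b_33) is unit, so b_33 = False.
The clause (b_32) is unit, so b_32 = True.
The clause (¬b_12) is unit, so b_12 = False.
The clause (¬b_42) is unit, so b_42 = False.
The clause (b_43) is unit, so b_43 = True.
Now (¬b_43) is unsatisfied and unit — conflict.
Both values of b_22 lead to a conflict.
Both values of b_11 lead to a conflict.
No assignment satisfies every clause.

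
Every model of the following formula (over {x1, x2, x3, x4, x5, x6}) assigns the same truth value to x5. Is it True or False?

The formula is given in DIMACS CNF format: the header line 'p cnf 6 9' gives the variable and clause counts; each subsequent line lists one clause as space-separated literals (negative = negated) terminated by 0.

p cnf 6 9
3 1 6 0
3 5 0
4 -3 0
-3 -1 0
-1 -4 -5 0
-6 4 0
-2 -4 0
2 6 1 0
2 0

Suppose x5 = False.
(x3) alone gives x3 = True.
(x4) alone gives x4 = True.
(¬x1) alone gives x1 = False.
(¬x2) alone gives x2 = False.
That conflicts with the unit clause (x2).
So every satisfying assignment has x5 = True.

True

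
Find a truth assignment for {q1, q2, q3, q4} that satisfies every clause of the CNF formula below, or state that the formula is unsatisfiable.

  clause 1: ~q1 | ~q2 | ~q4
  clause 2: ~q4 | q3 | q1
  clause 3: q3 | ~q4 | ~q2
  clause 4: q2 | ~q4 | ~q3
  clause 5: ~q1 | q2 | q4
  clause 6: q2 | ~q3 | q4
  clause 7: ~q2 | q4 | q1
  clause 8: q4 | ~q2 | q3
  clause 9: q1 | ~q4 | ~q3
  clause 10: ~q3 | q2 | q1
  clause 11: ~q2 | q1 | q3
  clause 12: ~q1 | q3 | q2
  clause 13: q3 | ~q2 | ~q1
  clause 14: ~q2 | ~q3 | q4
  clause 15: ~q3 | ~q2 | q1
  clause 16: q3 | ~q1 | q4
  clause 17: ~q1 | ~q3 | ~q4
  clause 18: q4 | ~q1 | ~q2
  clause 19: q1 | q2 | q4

Try q1 = 0.
Try q4 = 0.
(~q2) alone gives q2 = 0.
But (q2) is also a unit clause — contradiction.
That branch fails; take q4 = 1 instead.
(q3) alone gives q3 = 1.
But (~q3) is also a unit clause — contradiction.
Neither q4 = 1 nor q4 = 0 works.
That branch fails; take q1 = 1 instead.
Try q2 = 0.
(q4) alone gives q4 = 1.
(~q3) alone gives q3 = 0.
But (q3) is also a unit clause — contradiction.
That branch fails; take q2 = 1 instead.
(~q4) alone gives q4 = 0.
But (q4) is also a unit clause — contradiction.
Neither q2 = 1 nor q2 = 0 works.
Neither q1 = 1 nor q1 = 0 works.

UNSATISFIABLE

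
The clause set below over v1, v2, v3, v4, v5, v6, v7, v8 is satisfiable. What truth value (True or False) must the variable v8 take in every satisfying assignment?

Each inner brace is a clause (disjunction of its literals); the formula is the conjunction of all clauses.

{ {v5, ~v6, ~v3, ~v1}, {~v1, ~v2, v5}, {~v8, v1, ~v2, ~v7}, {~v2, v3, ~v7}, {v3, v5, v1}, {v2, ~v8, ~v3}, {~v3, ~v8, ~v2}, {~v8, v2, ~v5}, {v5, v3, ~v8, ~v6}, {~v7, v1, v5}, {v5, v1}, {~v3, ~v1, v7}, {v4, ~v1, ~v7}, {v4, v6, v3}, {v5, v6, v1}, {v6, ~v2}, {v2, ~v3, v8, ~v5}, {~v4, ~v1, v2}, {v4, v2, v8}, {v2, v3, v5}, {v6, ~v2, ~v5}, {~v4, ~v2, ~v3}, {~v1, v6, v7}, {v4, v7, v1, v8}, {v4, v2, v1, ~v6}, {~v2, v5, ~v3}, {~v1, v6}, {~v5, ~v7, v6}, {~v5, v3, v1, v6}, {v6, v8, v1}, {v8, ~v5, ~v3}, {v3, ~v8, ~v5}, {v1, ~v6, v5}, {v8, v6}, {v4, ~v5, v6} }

False

Suppose v8 = 1.
Suppose v2 = 1.
From the singleton clause (~v3), v3 = 0.
From the singleton clause (~v7), v7 = 0.
From the singleton clause (v6), v6 = 1.
From the singleton clause (v5), v5 = 1.
That conflicts with the unit clause (~v5).
Undo v2 and try v2 = 0.
From the singleton clause (~v3), v3 = 0.
From the singleton clause (~v5), v5 = 0.
That conflicts with the unit clause (v5).
Neither v2 = 1 nor v2 = 0 works.
So every satisfying assignment has v8 = False.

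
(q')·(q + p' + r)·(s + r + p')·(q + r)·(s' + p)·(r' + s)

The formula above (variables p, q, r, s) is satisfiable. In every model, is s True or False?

Suppose s = 0.
From the singleton clause (q'), q = 0.
From the singleton clause (r), r = 1.
Now (r') is unsatisfied and unit — conflict.
So every satisfying assignment has s = True.

True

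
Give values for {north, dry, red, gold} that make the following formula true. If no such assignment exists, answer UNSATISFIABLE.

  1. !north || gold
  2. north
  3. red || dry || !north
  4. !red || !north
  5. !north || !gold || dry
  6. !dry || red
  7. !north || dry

From the singleton clause (north), north = true.
From the singleton clause (gold), gold = true.
From the singleton clause (!red), red = false.
From the singleton clause (dry), dry = true.
But (!dry) is also a unit clause — contradiction.

UNSATISFIABLE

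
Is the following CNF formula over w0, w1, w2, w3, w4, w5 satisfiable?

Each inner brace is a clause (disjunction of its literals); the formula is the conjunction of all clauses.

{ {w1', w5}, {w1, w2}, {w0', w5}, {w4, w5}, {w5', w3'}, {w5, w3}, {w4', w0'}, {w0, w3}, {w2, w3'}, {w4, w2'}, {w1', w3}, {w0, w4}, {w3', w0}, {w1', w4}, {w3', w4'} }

Unsatisfiable

Branch on w1: set w1 = 0.
(w2) alone gives w2 = 1.
(w4) alone gives w4 = 1.
(w0') alone gives w0 = 0.
(w3) alone gives w3 = 1.
That conflicts with the unit clause (w3').
Undo w1 and try w1 = 1.
(w5) alone gives w5 = 1.
(w3') alone gives w3 = 0.
That conflicts with the unit clause (w3).
Both values of w1 lead to a conflict.
No assignment satisfies every clause.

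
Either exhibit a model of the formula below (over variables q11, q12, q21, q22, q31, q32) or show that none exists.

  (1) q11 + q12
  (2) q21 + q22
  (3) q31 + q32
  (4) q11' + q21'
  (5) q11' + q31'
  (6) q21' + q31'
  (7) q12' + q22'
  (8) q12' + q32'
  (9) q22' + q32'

Suppose q11 = 1.
The clause (q21') is unit, so q21 = 0.
The clause (q22) is unit, so q22 = 1.
The clause (q31') is unit, so q31 = 0.
The clause (q32) is unit, so q32 = 1.
But (q32') is also a unit clause — contradiction.
Backtrack on q11: now try q11 = 0.
The clause (q12) is unit, so q12 = 1.
The clause (q22') is unit, so q22 = 0.
The clause (q21) is unit, so q21 = 1.
The clause (q31') is unit, so q31 = 0.
The clause (q32) is unit, so q32 = 1.
But (q32') is also a unit clause — contradiction.
Either choice for q11 ends in contradiction.

UNSATISFIABLE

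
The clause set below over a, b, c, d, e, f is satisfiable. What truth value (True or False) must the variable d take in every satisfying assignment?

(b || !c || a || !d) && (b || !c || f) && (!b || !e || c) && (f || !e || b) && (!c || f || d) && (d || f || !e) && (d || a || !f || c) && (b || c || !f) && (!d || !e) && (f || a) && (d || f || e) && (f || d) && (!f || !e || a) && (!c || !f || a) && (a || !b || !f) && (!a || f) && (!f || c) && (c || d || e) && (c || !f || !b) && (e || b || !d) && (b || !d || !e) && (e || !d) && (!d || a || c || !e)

False

Suppose d = true.
(!e) alone gives e = false.
But (e) is also a unit clause — contradiction.
So every satisfying assignment has d = False.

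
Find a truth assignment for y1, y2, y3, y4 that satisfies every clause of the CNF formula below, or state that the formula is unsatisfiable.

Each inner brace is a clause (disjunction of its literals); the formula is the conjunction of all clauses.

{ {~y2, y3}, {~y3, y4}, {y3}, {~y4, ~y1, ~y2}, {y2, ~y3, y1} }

y1=0; y2=1; y3=1; y4=1

Unit clause (y3) forces y3 = 1.
Unit clause (y4) forces y4 = 1.
Branch on y1: set y1 = 0.
Unit clause (y2) forces y2 = 1.
This assignment satisfies each clause.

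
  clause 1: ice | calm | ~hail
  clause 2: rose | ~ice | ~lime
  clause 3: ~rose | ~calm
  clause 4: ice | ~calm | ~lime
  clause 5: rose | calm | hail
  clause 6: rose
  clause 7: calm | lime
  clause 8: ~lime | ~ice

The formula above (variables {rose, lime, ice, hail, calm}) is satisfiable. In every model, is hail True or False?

Suppose hail = 1.
The clause (rose) is unit, so rose = 1.
The clause (~calm) is unit, so calm = 0.
The clause (ice) is unit, so ice = 1.
The clause (lime) is unit, so lime = 1.
But (~lime) is also a unit clause — contradiction.
So every satisfying assignment has hail = False.

False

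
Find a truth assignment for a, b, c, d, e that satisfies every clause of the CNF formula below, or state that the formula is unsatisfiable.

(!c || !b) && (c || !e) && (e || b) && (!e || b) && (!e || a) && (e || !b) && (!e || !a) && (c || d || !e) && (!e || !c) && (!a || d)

UNSATISFIABLE

Suppose c = false.
The clause (!e) is unit, so e = false.
The clause (b) is unit, so b = true.
That conflicts with the unit clause (!b).
Undo c and try c = true.
The clause (!b) is unit, so b = false.
The clause (e) is unit, so e = true.
That conflicts with the unit clause (!e).
Neither c = true nor c = false works.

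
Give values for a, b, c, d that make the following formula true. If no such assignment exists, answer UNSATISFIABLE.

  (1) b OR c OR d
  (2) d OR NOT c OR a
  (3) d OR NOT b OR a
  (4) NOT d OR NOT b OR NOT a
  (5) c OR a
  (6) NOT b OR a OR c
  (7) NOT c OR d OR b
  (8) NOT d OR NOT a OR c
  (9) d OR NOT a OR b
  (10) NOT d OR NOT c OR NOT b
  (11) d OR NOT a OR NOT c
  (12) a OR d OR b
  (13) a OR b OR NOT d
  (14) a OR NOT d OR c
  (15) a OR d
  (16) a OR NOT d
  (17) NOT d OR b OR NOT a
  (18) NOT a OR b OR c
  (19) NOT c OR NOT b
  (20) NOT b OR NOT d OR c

a: true, b: true, c: false, d: false

Suppose c = false.
The clause (a) is unit, so a = true.
The clause (NOT d) is unit, so d = false.
The clause (b) is unit, so b = true.
Every clause now holds.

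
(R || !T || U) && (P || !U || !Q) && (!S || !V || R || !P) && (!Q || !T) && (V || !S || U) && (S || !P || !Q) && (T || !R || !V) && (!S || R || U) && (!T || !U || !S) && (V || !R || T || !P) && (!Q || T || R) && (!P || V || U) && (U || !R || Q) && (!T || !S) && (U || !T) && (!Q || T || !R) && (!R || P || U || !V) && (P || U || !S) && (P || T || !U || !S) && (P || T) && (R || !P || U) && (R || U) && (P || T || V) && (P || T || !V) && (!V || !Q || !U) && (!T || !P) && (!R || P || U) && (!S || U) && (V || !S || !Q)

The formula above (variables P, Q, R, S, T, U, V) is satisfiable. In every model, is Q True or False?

False

Suppose Q = true.
(!T) alone gives T = false.
(R) alone gives R = true.
That conflicts with the unit clause (!R).
So every satisfying assignment has Q = False.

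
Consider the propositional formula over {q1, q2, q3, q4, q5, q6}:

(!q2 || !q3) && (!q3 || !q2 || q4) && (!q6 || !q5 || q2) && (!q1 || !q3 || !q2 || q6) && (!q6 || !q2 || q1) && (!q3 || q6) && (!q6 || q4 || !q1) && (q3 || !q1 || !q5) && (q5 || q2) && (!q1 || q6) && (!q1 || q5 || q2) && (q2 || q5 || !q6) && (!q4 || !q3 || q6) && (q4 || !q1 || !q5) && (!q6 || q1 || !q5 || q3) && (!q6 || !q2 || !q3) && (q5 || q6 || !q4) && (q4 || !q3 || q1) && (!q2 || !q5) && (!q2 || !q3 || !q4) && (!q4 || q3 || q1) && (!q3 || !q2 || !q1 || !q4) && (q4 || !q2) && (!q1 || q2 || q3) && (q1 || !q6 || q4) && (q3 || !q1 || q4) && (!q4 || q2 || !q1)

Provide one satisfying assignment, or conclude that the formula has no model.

Suppose q2 = false.
Unit clause (q5) forces q5 = true.
Unit clause (!q6) forces q6 = false.
Unit clause (!q3) forces q3 = false.
Unit clause (!q1) forces q1 = false.
Unit clause (!q4) forces q4 = false.
This assignment satisfies each clause.

q1=false,  q2=false,  q3=false,  q4=false,  q5=true,  q6=false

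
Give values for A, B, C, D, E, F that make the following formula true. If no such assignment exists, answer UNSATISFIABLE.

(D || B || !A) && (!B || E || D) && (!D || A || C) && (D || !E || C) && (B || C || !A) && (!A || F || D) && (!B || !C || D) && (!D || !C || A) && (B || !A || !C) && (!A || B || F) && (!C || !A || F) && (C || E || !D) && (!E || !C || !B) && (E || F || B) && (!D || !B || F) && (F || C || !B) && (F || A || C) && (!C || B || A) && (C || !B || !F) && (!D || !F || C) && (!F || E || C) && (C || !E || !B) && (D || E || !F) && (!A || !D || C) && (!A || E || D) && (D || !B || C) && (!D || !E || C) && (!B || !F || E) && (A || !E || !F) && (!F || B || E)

Case D = true:
Case A = true:
Unit clause (C) forces C = true.
Unit clause (B) forces B = true.
Unit clause (F) forces F = true.
Unit clause (!E) forces E = false.
But (E) is also a unit clause — contradiction.
Backtrack on A: now try A = false.
Unit clause (C) forces C = true.
But (!C) is also a unit clause — contradiction.
Both values of A lead to a conflict.
Backtrack on D: now try D = false.
Case B = true:
Unit clause (E) forces E = true.
Unit clause (C) forces C = true.
But (!C) is also a unit clause — contradiction.
Backtrack on B: now try B = false.
Unit clause (!A) forces A = false.
Unit clause (!C) forces C = false.
Unit clause (!E) forces E = false.
Unit clause (F) forces F = true.
But (!F) is also a unit clause — contradiction.
Both values of B lead to a conflict.
Both values of D lead to a conflict.

UNSATISFIABLE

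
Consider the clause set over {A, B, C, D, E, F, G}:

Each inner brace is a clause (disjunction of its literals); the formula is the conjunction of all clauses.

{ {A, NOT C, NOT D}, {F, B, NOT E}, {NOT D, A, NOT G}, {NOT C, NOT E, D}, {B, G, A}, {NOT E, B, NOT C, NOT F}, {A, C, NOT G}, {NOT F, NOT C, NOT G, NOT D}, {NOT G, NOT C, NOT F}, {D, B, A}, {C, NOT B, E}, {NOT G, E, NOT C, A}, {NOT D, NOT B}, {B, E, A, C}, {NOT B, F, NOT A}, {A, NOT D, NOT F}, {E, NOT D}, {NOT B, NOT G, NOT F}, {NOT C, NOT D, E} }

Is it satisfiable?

Yes, satisfiable

Branch on D: set D = false.
Branch on C: set C = true.
The clause (NOT E) is unit, so E = false.
Branch on G: set G = false.
Branch on B: set B = false.
The clause (A) is unit, so A = true.
Every clause is now satisfied; F is unconstrained.
A satisfying assignment: A ↦ true,  B ↦ false,  C ↦ true,  D ↦ false,  E ↦ false,  F ↦ false,  G ↦ false.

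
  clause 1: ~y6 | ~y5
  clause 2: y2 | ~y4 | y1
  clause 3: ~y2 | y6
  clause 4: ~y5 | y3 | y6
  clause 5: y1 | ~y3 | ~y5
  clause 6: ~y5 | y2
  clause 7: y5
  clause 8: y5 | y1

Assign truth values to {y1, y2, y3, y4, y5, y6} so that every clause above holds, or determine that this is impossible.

UNSATISFIABLE

The clause (y5) is unit, so y5 = 1.
The clause (~y6) is unit, so y6 = 0.
The clause (~y2) is unit, so y2 = 0.
That conflicts with the unit clause (y2).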